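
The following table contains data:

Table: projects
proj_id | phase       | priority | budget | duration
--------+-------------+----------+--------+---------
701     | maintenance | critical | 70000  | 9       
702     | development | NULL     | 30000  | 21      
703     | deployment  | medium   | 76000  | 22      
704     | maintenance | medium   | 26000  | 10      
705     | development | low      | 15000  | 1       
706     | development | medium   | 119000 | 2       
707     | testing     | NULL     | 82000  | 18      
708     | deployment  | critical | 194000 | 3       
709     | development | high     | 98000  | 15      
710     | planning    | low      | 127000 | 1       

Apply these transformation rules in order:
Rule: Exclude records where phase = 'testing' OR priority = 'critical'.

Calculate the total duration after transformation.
72

Step 1: Find records where phase = 'testing' OR priority = 'critical'
Step 2: 3 records match, summing to 30
Step 3: Original sum: 102
Step 4: Remaining sum = 102 - 30 = 72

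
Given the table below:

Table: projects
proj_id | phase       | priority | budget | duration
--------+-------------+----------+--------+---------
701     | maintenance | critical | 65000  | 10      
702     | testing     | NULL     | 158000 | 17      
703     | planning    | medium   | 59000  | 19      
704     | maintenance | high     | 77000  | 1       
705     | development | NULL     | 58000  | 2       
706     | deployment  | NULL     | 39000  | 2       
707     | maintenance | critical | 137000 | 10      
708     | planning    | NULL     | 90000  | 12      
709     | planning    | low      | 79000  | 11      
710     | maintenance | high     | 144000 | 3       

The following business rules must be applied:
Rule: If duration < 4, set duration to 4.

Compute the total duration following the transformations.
95

Step 1: 4 records have duration < 4
Step 2: These records originally summed to 8
Step 3: After setting to minimum: 4 × 4 = 16
Step 4: Unaffected records sum: 79
Step 5: Final sum = 16 + 79 = 95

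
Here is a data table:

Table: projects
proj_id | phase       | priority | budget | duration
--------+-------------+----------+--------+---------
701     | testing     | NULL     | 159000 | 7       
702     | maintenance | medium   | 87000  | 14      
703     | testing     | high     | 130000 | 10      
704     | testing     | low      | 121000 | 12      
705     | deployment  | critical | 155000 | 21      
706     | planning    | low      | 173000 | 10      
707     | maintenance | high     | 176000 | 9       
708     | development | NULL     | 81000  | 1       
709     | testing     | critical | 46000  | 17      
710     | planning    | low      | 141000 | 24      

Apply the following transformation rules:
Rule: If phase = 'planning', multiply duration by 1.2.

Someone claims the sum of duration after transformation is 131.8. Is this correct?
Yes, the result is correct.

Step 1: Calculate the correct sum after transformation
Step 2: Apply multiplier 1.2 to records where phase = 'planning'
Step 3: Correct result = 131.8
Step 4: Claimed result = 131.8
Step 5: 131.8 = 131.8 ✓
Conclusion: The claimed result is correct.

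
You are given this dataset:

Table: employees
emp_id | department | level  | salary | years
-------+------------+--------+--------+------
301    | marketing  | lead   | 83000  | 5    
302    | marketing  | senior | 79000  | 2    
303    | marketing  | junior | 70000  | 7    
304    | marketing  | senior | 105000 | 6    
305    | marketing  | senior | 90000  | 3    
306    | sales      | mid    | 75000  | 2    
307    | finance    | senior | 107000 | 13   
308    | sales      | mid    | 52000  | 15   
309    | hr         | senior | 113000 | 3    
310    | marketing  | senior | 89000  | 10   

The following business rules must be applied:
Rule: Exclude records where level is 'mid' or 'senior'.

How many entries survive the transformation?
2

Step 1: Count records to exclude
  - 2 (mid) + 6 (senior) = 8 records
Step 2: Total records: 10
Step 3: Remaining = 10 - 8 = 2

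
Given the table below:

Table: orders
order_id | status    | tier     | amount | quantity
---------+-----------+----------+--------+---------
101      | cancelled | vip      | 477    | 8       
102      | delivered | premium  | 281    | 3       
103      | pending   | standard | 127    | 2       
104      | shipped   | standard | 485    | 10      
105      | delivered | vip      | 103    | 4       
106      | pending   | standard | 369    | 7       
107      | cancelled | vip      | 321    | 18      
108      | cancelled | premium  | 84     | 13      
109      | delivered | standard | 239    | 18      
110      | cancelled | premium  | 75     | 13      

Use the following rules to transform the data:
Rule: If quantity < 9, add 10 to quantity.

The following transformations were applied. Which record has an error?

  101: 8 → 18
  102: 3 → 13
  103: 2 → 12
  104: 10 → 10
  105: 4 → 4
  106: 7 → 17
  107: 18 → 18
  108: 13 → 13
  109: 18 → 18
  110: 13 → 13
Record 105 has an error. The correct transformed value should be 14, not 4.

Step 1: Check each record against the rule
Step 2: Record 105 has quantity = 4
Step 3: Since 4 < 9, the bonus should have been applied
Step 4: Correct value = 14, but claimed value = 4
Conclusion: Record 105 has the error.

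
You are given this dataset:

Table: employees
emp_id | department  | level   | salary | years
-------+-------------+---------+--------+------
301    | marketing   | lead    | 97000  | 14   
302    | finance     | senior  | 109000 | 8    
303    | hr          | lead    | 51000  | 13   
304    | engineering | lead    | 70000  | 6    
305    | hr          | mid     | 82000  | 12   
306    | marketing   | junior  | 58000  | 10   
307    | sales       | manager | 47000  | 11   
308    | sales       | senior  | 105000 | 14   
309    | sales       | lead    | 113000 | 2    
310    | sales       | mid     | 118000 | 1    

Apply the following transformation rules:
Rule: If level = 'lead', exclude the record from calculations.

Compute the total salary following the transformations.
519000

Step 1: Identify records where level = 'lead'
Step 2: The excluded records sum to 331000
Step 3: Original total salary = 850000
Step 4: Remaining total = 850000 - 331000 = 519000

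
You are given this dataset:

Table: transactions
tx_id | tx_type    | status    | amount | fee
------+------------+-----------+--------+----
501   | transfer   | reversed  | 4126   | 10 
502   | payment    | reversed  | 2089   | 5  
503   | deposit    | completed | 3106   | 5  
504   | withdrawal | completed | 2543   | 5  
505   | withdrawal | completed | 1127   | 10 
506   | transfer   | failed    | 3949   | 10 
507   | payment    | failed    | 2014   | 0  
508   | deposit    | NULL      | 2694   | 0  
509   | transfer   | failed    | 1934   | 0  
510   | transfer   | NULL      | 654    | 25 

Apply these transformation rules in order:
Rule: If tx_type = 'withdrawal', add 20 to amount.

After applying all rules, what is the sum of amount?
24276

Step 1: Count records where tx_type = 'withdrawal': 2
Step 2: Total bonus added: 2 × 20 = 40
Step 3: Original sum of amount: 24236
Step 4: Final sum = 24236 + 40 = 24276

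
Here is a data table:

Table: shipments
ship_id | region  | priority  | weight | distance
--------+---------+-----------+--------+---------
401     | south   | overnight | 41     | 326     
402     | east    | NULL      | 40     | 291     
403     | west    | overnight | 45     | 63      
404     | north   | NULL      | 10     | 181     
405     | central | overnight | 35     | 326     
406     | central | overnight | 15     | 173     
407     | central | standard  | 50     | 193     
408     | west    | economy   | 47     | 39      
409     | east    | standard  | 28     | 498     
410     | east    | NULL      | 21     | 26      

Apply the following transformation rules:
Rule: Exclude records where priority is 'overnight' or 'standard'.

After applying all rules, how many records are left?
4

Step 1: Count records to exclude
  - 4 (overnight) + 2 (standard) = 6 records
Step 2: Total records: 10
Step 3: Remaining = 10 - 6 = 4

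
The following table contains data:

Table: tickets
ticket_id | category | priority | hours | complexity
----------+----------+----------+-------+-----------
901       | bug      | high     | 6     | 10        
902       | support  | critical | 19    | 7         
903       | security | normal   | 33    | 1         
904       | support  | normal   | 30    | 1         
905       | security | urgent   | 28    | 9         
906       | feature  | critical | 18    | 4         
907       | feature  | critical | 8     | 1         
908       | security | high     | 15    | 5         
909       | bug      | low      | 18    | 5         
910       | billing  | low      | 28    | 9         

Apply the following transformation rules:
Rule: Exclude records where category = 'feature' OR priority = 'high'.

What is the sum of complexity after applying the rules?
32

Step 1: Find records where category = 'feature' OR priority = 'high'
Step 2: 4 records match, summing to 20
Step 3: Original sum: 52
Step 4: Remaining sum = 52 - 20 = 32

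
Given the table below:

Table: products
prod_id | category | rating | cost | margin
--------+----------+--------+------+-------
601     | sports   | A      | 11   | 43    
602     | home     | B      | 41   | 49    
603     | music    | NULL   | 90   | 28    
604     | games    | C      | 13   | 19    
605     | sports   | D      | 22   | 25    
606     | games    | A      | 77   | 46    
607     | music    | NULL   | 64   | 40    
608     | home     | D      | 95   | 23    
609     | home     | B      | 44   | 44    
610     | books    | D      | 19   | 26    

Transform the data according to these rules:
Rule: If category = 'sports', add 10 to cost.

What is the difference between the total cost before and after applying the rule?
20

Step 1: Original sum of cost = 476
Step 2: 2 records have category = 'sports'
Step 3: Each affected record changes by 10
Step 4: Total change = 2 × 10 = 20
Step 5: New sum = 476 + 20 = 496
Step 6: Difference = |496 - 476| = 20
        (Sum increased by 20)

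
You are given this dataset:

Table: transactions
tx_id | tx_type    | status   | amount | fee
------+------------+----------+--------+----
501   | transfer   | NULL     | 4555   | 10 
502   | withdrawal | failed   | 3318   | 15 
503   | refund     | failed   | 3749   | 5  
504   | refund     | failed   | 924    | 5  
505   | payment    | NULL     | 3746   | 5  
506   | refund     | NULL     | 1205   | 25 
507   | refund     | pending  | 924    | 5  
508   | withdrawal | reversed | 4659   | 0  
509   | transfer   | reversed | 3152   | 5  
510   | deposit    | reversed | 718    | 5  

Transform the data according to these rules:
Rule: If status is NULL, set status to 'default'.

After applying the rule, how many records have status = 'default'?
3

Step 1: Count records where status IS NULL
Step 2: Found 3 records with NULL status
Step 3: These records will have status set to 'default'
Step 4: Records already having status = 'default': 0
Step 5: Answer: 3 + 0 = 3 records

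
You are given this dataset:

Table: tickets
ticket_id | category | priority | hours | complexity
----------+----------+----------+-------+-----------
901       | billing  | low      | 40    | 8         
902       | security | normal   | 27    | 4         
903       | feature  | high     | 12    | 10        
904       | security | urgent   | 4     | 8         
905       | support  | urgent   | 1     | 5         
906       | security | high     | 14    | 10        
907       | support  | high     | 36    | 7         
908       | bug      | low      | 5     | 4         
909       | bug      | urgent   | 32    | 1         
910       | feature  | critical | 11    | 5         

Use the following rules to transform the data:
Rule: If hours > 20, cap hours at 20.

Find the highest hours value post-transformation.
20

Step 1: Original maximum hours = 40
Step 2: Apply cap at 20
Step 3: 4 records had hours > 20 and were capped
Step 4: Maximum after transformation = 20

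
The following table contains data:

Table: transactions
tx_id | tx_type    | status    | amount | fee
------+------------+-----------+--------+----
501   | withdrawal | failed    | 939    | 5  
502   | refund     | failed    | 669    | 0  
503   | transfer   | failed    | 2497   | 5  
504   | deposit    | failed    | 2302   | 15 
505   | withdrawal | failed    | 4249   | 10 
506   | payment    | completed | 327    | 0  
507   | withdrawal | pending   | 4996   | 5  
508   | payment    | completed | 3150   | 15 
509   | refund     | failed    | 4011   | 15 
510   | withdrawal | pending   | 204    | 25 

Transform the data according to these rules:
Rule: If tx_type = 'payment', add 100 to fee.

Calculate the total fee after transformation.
295

Step 1: Count records where tx_type = 'payment': 2
Step 2: Total bonus added: 2 × 100 = 200
Step 3: Original sum of fee: 95
Step 4: Final sum = 95 + 200 = 295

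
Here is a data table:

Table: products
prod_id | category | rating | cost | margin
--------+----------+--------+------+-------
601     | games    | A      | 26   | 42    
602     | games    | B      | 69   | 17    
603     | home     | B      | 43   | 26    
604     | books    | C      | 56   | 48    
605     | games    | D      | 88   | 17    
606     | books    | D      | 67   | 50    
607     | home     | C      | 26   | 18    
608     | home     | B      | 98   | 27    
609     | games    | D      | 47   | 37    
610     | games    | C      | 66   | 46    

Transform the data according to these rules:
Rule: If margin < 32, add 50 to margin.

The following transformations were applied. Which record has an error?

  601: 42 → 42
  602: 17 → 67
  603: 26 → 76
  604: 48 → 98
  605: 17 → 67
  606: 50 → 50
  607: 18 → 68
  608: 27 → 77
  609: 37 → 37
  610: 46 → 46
Record 604 has an error. The correct transformed value should be 48, not 98.

Step 1: Check each record against the rule
Step 2: Record 604 has margin = 48
Step 3: Since 48 >= 32, the bonus should not have been applied
Step 4: Correct value = 48, but claimed value = 98
Conclusion: Record 604 has the error.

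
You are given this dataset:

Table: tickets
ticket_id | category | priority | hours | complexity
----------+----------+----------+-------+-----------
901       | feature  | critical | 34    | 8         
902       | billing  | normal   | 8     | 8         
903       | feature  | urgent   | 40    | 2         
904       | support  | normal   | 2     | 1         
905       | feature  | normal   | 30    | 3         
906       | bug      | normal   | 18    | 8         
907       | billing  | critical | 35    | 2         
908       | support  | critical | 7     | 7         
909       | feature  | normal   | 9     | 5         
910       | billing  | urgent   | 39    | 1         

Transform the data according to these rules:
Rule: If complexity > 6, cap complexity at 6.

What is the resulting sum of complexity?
38

Step 1: 4 records have complexity > 6
Step 2: These records originally summed to 31
Step 3: After capping: 4 × 6 = 24
Step 4: Unaffected records sum: 14
Step 5: Final sum = 24 + 14 = 38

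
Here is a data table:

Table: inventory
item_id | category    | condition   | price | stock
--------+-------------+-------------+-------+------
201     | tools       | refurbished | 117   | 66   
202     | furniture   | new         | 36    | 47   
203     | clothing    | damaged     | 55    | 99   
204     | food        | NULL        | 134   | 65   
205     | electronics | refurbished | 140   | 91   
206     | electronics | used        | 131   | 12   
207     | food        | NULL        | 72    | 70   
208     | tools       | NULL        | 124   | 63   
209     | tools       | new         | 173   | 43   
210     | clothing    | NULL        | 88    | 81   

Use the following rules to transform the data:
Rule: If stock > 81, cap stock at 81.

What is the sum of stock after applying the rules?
609

Step 1: 2 records have stock > 81
Step 2: These records originally summed to 190
Step 3: After capping: 2 × 81 = 162
Step 4: Unaffected records sum: 447
Step 5: Final sum = 162 + 447 = 609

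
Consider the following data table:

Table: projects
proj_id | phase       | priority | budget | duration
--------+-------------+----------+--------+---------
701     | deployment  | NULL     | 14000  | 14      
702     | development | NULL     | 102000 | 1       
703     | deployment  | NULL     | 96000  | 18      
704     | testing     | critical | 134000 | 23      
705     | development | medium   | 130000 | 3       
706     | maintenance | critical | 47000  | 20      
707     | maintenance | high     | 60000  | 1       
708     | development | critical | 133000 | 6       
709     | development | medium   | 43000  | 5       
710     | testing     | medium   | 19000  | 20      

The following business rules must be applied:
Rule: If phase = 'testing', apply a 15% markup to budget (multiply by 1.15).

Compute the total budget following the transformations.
800950.0

Step 1: Records with phase = 'testing' have total budget = 153000
Step 2: Apply multiplier: 153000 × 1.15 = 175950.0
Step 3: Other records total: 625000
Step 4: Final sum = 175950.0 + 625000 = 800950.0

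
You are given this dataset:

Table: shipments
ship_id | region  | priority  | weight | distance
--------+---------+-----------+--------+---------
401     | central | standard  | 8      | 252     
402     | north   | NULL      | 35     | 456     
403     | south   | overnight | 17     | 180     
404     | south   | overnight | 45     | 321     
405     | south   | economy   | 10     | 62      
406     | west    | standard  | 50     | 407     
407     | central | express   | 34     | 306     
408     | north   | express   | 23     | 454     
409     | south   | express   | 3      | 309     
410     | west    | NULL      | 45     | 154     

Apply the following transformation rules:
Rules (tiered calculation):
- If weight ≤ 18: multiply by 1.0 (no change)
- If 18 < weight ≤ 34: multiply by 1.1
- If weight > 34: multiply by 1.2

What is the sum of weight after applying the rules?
310.7

Step 1: Tier 1 (weight ≤ 18): 4 records, sum = 38 × 1.0 = 38.0
Step 2: Tier 2 (18 < weight ≤ 34): 2 records, sum = 57 × 1.1 = 62.7
Step 3: Tier 3 (weight > 34): 4 records, sum = 175 × 1.2 = 210.0
Step 4: Final sum = 38.0 + 62.7 + 210.0 = 310.7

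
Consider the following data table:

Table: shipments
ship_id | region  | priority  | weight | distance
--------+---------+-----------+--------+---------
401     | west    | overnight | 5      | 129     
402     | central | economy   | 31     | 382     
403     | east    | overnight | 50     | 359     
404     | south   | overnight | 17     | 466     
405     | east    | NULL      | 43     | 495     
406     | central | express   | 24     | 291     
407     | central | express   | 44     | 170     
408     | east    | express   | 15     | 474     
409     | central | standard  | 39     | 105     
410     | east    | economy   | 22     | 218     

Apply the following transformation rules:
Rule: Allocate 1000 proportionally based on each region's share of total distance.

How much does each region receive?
central: 306.9, east: 500.49, south: 150.86, west: 41.76

Step 1: Calculate total distance = 3089
Step 2: Calculate each region's proportion:
  central: 948/3089 = 30.69% → 306.9
  east: 1546/3089 = 50.05% → 500.49
  south: 466/3089 = 15.09% → 150.86
  west: 129/3089 = 4.18% → 41.76
Step 3: Verify: sum of allocations ≈ 1000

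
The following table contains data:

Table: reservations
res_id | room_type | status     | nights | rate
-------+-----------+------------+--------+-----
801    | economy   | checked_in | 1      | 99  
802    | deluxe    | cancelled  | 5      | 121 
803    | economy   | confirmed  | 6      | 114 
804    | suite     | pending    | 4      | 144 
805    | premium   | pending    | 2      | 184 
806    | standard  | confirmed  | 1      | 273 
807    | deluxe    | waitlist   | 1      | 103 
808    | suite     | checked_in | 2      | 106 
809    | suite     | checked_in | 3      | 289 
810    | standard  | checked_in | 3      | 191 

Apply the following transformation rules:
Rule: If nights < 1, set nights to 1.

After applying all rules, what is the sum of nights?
28

Step 1: 0 records have nights < 1
Step 2: These records originally summed to 0
Step 3: After setting to minimum: 0 × 1 = 0
Step 4: Unaffected records sum: 28
Step 5: Final sum = 0 + 28 = 28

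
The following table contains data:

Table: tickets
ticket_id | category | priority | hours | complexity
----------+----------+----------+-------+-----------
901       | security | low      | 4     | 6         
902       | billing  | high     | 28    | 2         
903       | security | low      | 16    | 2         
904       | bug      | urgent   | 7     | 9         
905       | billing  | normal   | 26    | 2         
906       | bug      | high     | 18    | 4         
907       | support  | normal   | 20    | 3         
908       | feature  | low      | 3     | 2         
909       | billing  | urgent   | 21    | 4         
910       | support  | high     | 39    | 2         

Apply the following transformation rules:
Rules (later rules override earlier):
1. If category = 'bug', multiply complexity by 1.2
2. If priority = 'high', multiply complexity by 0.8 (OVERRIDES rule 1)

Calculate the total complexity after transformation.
36.2

Step 1: Rule 2 takes priority for records with priority = 'high'
  - 3 records: 8 × 0.8 = 6.4
Step 2: Rule 1 applies to remaining records with category = 'bug'
  - 1 records: 9 × 1.2 = 10.8
Step 3: Other records unchanged: 19
Step 4: Final sum = 6.4 + 10.8 + 19 = 36.2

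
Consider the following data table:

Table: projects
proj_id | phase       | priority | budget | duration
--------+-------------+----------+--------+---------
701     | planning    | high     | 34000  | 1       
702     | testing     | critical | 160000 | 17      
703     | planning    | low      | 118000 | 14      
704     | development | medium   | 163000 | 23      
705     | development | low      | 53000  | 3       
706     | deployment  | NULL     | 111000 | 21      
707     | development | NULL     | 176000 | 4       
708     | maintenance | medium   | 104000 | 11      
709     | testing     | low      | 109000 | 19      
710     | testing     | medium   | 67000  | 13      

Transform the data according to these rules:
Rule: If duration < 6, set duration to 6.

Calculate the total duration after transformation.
136

Step 1: 3 records have duration < 6
Step 2: These records originally summed to 8
Step 3: After setting to minimum: 3 × 6 = 18
Step 4: Unaffected records sum: 118
Step 5: Final sum = 18 + 118 = 136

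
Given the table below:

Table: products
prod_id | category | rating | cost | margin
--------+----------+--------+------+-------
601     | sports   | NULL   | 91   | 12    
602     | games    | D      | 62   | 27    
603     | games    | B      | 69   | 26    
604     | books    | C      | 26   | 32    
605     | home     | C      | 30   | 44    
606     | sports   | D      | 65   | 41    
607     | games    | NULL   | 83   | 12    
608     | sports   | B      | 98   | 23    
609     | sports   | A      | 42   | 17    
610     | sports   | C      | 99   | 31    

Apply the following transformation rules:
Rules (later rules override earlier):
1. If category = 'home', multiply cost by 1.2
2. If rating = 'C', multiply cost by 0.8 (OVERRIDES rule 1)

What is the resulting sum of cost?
634.0

Step 1: Rule 2 takes priority for records with rating = 'C'
  - 3 records: 155 × 0.8 = 124.0
Step 2: Rule 1 applies to remaining records with category = 'home'
  - 0 records: 0 × 1.2 = 0.0
Step 3: Other records unchanged: 510
Step 4: Final sum = 124.0 + 0.0 + 510 = 634.0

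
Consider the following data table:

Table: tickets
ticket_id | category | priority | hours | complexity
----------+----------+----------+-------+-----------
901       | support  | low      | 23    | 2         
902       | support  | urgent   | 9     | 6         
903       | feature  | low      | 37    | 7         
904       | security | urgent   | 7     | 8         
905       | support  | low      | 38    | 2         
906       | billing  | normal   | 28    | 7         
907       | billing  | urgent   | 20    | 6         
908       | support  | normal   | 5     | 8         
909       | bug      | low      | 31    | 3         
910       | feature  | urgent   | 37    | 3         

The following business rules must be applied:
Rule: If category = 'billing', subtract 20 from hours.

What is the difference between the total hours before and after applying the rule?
40

Step 1: Original sum of hours = 235
Step 2: 2 records have category = 'billing'
Step 3: Each affected record changes by -20
Step 4: Total change = 2 × -20 = -40
Step 5: New sum = 235 + -40 = 195
Step 6: Difference = |195 - 235| = 40
        (Sum decreased by 40)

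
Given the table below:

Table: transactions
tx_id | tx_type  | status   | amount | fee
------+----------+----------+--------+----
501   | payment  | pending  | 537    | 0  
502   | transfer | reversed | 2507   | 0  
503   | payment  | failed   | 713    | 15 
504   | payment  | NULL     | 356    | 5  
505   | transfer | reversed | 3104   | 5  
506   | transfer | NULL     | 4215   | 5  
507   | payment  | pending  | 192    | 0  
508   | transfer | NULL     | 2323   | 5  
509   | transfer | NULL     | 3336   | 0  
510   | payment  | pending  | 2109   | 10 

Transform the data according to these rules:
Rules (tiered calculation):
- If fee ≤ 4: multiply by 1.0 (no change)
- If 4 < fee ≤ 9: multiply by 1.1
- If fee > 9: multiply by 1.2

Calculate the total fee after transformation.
52.0

Step 1: Tier 1 (fee ≤ 4): 4 records, sum = 0 × 1.0 = 0.0
Step 2: Tier 2 (4 < fee ≤ 9): 4 records, sum = 20 × 1.1 = 22.0
Step 3: Tier 3 (fee > 9): 2 records, sum = 25 × 1.2 = 30.0
Step 4: Final sum = 0.0 + 22.0 + 30.0 = 52.0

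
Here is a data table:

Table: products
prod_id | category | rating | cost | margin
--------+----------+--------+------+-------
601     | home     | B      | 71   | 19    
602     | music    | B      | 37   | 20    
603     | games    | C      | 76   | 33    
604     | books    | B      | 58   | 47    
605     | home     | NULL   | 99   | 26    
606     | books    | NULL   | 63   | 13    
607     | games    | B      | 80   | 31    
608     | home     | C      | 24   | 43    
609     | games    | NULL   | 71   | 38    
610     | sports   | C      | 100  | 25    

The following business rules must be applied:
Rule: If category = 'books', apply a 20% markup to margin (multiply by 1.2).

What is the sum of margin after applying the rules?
307.0

Step 1: Records with category = 'books' have total margin = 60
Step 2: Apply multiplier: 60 × 1.2 = 72.0
Step 3: Other records total: 235
Step 4: Final sum = 72.0 + 235 = 307.0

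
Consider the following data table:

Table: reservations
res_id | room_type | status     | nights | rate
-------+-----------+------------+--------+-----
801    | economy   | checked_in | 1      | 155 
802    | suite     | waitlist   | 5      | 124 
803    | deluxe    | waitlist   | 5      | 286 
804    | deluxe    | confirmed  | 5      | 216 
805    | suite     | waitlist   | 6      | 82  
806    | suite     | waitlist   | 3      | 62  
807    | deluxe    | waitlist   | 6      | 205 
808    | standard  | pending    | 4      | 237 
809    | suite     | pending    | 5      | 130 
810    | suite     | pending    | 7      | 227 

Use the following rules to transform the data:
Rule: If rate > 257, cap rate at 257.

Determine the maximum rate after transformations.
257

Step 1: Original maximum rate = 286
Step 2: Apply cap at 257
Step 3: 1 records had rate > 257 and were capped
Step 4: Maximum after transformation = 257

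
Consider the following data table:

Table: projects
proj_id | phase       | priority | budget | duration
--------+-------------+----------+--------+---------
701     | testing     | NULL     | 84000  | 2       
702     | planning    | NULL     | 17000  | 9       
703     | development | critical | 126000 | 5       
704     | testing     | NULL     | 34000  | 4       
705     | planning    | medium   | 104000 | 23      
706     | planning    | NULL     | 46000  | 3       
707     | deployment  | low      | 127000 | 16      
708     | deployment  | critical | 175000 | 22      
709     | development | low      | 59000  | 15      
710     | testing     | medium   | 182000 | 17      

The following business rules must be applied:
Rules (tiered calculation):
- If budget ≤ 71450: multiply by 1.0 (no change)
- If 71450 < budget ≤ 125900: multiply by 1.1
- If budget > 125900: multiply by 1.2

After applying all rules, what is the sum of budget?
1094800.0

Step 1: Tier 1 (budget ≤ 71450): 4 records, sum = 156000 × 1.0 = 156000.0
Step 2: Tier 2 (71450 < budget ≤ 125900): 2 records, sum = 188000 × 1.1 = 206800.0
Step 3: Tier 3 (budget > 125900): 4 records, sum = 610000 × 1.2 = 732000.0
Step 4: Final sum = 156000.0 + 206800.0 + 732000.0 = 1094800.0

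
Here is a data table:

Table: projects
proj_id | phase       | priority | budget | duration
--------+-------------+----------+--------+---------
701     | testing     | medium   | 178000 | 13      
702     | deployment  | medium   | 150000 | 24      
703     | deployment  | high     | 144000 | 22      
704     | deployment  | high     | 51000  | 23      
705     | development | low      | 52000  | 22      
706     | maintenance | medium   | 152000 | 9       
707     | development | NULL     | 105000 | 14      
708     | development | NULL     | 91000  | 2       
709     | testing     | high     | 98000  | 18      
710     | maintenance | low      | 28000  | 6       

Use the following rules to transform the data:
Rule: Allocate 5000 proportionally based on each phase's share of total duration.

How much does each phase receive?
deployment: 2254.9, development: 1241.83, maintenance: 490.2, testing: 1013.07

Step 1: Calculate total duration = 153
Step 2: Calculate each phase's proportion:
  deployment: 69/153 = 45.10% → 2254.9
  development: 38/153 = 24.84% → 1241.83
  maintenance: 15/153 = 9.80% → 490.2
  testing: 31/153 = 20.26% → 1013.07
Step 3: Verify: sum of allocations ≈ 5000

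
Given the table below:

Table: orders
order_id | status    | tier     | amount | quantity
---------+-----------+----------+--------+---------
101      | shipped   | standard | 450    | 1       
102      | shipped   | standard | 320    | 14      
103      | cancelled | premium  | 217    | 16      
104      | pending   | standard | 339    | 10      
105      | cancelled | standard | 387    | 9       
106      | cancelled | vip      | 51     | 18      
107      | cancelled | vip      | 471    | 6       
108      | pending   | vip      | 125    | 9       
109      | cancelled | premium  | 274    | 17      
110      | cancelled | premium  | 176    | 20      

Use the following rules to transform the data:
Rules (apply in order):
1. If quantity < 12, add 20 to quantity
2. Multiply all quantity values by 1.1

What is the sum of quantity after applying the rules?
242.0

Step 1: Apply Rule 1 - Add 20 to records with quantity < 12
  - 5 records affected: 35 + (5 × 20) = 135
  - Unaffected records: 85
  - Sum after Rule 1: 220
Step 2: Apply Rule 2 - Multiply all by 1.1
  - 220 × 1.1 = 242.0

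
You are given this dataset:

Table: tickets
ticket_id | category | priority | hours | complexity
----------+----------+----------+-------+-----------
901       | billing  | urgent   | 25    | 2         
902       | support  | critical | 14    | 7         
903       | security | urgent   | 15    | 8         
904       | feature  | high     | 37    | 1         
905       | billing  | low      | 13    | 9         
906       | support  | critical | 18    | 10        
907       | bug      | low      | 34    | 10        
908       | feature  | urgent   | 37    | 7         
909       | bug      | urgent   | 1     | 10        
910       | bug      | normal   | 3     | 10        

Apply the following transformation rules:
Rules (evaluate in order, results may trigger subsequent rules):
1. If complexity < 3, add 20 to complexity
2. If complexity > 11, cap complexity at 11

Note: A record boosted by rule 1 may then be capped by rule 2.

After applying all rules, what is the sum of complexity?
93

Step 1: Apply rule 1 to records with complexity < 3
  - 2 records get bonus of 20
  - Of these, 2 records then exceed 11 and get capped
Step 2: Apply rule 2 to records with complexity > 11
  - 0 records (original) are capped
Step 3: Calculate final sum = 93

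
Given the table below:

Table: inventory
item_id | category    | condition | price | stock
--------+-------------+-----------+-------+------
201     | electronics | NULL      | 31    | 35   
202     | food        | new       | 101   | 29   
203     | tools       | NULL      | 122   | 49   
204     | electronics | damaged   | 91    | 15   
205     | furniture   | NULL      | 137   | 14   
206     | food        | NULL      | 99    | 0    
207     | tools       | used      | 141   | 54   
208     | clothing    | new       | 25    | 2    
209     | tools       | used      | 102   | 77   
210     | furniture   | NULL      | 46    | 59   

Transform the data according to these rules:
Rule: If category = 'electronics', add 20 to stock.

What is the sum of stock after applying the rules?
374

Step 1: Count records where category = 'electronics': 2
Step 2: Total bonus added: 2 × 20 = 40
Step 3: Original sum of stock: 334
Step 4: Final sum = 334 + 40 = 374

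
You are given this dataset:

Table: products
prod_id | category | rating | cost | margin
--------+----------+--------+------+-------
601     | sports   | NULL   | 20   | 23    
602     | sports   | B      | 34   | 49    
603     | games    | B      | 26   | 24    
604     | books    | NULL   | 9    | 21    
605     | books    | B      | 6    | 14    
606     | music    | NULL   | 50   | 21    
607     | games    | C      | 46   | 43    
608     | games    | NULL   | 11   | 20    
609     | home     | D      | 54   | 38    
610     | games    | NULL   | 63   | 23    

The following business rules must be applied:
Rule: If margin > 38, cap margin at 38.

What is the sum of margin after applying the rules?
260

Step 1: 2 records have margin > 38
Step 2: These records originally summed to 92
Step 3: After capping: 2 × 38 = 76
Step 4: Unaffected records sum: 184
Step 5: Final sum = 76 + 184 = 260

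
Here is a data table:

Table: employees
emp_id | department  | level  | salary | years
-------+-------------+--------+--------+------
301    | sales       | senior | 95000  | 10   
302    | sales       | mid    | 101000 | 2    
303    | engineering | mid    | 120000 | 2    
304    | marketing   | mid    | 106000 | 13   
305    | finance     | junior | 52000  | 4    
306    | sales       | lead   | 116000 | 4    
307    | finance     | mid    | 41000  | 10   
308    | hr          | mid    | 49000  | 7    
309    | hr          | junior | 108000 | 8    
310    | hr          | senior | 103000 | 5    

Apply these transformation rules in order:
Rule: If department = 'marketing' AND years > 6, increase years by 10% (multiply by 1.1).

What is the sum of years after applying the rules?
66.3

Step 1: Find records where department = 'marketing' AND years > 6
Step 2: 1 records match, summing to 13
Step 3: After multiplier: 13 × 1.1 = 14.3
Step 4: Unaffected records sum: 52
Step 5: Final sum = 14.3 + 52 = 66.3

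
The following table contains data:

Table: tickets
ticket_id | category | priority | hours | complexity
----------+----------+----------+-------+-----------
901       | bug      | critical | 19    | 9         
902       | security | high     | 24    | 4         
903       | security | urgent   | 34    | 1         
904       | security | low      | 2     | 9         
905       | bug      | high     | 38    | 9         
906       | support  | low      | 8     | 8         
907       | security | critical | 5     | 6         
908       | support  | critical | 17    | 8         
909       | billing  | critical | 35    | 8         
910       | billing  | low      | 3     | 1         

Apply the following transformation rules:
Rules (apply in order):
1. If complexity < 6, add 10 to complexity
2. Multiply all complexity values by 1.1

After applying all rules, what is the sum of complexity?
102.3

Step 1: Apply Rule 1 - Add 10 to records with complexity < 6
  - 3 records affected: 6 + (3 × 10) = 36
  - Unaffected records: 57
  - Sum after Rule 1: 93
Step 2: Apply Rule 2 - Multiply all by 1.1
  - 93 × 1.1 = 102.3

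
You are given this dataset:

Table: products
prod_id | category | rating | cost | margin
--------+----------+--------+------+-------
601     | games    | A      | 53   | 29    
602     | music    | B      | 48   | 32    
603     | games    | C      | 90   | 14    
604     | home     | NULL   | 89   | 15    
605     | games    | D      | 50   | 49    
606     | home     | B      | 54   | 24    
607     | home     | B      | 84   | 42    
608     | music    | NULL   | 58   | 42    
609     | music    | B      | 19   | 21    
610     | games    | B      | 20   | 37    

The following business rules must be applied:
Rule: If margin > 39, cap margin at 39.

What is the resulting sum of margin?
289

Step 1: 3 records have margin > 39
Step 2: These records originally summed to 133
Step 3: After capping: 3 × 39 = 117
Step 4: Unaffected records sum: 172
Step 5: Final sum = 117 + 172 = 289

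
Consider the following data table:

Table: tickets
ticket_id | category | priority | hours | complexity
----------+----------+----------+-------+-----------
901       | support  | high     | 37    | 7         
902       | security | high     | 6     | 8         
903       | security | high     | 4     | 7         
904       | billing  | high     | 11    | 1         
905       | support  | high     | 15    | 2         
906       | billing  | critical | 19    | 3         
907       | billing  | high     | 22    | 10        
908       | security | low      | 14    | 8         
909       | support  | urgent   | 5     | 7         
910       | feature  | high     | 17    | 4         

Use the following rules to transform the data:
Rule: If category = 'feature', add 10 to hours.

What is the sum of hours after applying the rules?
160

Step 1: Count records where category = 'feature': 1
Step 2: Total bonus added: 1 × 10 = 10
Step 3: Original sum of hours: 150
Step 4: Final sum = 150 + 10 = 160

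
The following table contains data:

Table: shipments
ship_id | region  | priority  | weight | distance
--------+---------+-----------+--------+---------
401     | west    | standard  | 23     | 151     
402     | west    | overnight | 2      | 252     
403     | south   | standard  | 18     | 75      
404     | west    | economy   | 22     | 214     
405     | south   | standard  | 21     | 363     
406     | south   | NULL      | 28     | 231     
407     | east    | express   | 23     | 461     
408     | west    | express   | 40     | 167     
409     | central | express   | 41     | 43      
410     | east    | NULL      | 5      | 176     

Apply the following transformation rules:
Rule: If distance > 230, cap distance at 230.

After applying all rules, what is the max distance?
230

Step 1: Original maximum distance = 461
Step 2: Apply cap at 230
Step 3: 4 records had distance > 230 and were capped
Step 4: Maximum after transformation = 230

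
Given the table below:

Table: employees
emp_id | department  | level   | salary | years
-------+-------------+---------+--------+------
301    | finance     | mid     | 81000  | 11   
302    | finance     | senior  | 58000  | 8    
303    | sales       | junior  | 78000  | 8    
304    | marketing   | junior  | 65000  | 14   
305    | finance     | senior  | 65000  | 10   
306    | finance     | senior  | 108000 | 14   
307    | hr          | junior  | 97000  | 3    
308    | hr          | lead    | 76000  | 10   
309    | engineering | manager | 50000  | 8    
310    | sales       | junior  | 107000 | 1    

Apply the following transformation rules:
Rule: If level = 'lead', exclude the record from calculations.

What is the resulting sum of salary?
709000

Step 1: Identify records where level = 'lead'
Step 2: The excluded records sum to 76000
Step 3: Original total salary = 785000
Step 4: Remaining total = 785000 - 76000 = 709000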